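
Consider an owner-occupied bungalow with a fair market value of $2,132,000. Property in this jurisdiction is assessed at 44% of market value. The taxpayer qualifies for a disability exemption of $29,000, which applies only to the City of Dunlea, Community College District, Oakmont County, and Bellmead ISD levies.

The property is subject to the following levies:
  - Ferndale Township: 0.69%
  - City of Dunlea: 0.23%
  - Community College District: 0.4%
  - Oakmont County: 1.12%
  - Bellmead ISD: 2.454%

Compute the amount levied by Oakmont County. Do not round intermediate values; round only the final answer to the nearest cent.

Assessed value = $2,132,000 × 0.44 = $938,080
Oakmont County taxable value = $938,080 − $29,000 = $909,080
Oakmont County levy = $909,080 × 0.0112 = $10,181.696

$10,181.70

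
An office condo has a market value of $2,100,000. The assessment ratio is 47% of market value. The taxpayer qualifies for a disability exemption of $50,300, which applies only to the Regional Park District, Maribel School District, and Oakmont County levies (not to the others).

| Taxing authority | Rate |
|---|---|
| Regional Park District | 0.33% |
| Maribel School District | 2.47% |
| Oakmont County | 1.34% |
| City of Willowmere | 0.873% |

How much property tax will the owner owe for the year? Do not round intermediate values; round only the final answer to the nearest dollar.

Assessed value = $2,100,000 × 0.47 = $987,000
Regional Park District: ($987,000 − $50,300) × 0.0033 = $936,700 × 0.0033 = $3,091.11
Maribel School District: ($987,000 − $50,300) × 0.0247 = $936,700 × 0.0247 = $23,136.49
Oakmont County: ($987,000 − $50,300) × 0.0134 = $936,700 × 0.0134 = $12,551.78
City of Willowmere: $987,000 × 0.00873 = $8,616.51
Total = $47,395.89

$47,396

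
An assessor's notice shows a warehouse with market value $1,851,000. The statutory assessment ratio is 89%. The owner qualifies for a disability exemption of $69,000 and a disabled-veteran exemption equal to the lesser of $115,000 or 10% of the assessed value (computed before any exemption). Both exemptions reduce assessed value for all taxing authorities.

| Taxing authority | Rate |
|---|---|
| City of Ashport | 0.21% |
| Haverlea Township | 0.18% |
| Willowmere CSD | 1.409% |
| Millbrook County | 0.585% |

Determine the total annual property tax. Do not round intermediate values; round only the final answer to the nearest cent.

$34,887.22

Assessed value = $1,851,000 × 0.89 = $1,647,390
Disabled-veteran exemption = min($115,000, 10% × $1,647,390) = min($115,000, $164,739) = $115,000 (dollar cap binds)
Taxable value = $1,647,390 − $69,000 − $115,000 = $1,463,390
City of Ashport: $1,463,390 × 0.0021 = $3,073.119
Haverlea Township: $1,463,390 × 0.0018 = $2,634.102
Willowmere CSD: $1,463,390 × 0.01409 = $20,619.1651
Millbrook County: $1,463,390 × 0.00585 = $8,560.8315
Total = $34,887.2176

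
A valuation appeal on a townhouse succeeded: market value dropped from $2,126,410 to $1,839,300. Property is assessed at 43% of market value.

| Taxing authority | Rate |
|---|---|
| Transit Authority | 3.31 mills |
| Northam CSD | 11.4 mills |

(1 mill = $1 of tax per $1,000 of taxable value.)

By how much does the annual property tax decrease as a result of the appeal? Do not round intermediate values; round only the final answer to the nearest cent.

$1,816.06

Old assessed value = $2,126,410 × 0.43 = $914,356.3
New assessed value = $1,839,300 × 0.43 = $790,899
Combined rate = 0.00331 + 0.0114 = 0.01471
Old tax = $914,356.3 × 0.01471 = $13,450.181173
New tax = $790,899 × 0.01471 = $11,634.12429
Reduction = $13,450.181173 − $11,634.12429 = $1,816.056883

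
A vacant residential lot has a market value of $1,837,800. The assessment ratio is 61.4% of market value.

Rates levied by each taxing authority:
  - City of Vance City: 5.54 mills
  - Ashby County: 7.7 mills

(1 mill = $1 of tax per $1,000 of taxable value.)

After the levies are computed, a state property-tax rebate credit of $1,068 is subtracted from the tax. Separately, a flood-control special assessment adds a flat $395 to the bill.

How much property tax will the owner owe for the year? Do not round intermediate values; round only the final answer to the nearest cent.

Assessed value = $1,837,800 × 0.614 = $1,128,409.2
City of Vance City: $1,128,409.2 × 0.00554 = $6,251.386968
Ashby County: $1,128,409.2 × 0.0077 = $8,688.75084
Levies subtotal = $14,940.137808
After credit = $14,940.137808 − $1,068 = $13,872.137808
Total = $13,872.137808 + $395 = $14,267.137808

$14,267.14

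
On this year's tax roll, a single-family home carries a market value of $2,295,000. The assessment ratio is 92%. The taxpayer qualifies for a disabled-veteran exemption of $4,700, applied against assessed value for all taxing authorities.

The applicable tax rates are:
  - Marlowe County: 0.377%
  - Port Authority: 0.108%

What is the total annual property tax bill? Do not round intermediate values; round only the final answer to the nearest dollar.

Assessed value = $2,295,000 × 0.92 = $2,111,400
Taxable value = $2,111,400 − $4,700 = $2,106,700
Marlowe County: $2,106,700 × 0.00377 = $7,942.259
Port Authority: $2,106,700 × 0.00108 = $2,275.236
Total = $7,942.259 + $2,275.236 = $10,217.495

$10,217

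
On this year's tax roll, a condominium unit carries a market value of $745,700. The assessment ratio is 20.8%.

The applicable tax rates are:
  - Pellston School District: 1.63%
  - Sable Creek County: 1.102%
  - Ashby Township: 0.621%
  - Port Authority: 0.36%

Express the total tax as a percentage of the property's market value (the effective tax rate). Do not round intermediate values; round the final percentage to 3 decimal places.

0.772%

Assessed value = $745,700 × 0.208 = $155,105.6
Pellston School District: $155,105.6 × 0.0163 = $2,528.22128
Sable Creek County: $155,105.6 × 0.01102 = $1,709.263712
Ashby Township: $155,105.6 × 0.00621 = $963.205776
Port Authority: $155,105.6 × 0.0036 = $558.38016
Total tax = $5,759.070928
Effective rate = $5,759.070928 ÷ $745,700 = 0.772% of market value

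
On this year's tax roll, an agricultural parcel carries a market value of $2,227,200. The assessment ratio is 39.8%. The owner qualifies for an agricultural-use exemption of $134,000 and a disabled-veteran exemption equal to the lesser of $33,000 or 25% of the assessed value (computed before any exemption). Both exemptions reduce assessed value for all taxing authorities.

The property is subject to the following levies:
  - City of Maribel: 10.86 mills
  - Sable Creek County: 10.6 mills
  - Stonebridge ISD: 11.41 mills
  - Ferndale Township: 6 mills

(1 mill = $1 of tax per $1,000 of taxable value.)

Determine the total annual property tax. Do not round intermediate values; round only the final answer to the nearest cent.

$27,964.07

Assessed value = $2,227,200 × 0.398 = $886,425.6
Disabled-veteran exemption = min($33,000, 25% × $886,425.6) = min($33,000, $221,606.4) = $33,000 (dollar cap binds)
Taxable value = $886,425.6 − $134,000 − $33,000 = $719,425.6
City of Maribel: $719,425.6 × 0.01086 = $7,812.962016
Sable Creek County: $719,425.6 × 0.0106 = $7,625.91136
Stonebridge ISD: $719,425.6 × 0.01141 = $8,208.646096
Ferndale Township: $719,425.6 × 0.006 = $4,316.5536
Total = $27,964.073072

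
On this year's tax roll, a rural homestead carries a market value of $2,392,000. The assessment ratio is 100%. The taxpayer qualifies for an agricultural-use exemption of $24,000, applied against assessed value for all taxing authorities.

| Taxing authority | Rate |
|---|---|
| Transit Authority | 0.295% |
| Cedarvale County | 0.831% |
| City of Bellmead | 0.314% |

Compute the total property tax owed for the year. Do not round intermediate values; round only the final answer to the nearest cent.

Assessed value = $2,392,000 × 1 = $2,392,000
Taxable value = $2,392,000 − $24,000 = $2,368,000
Transit Authority: $2,368,000 × 0.00295 = $6,985.6
Cedarvale County: $2,368,000 × 0.00831 = $19,678.08
City of Bellmead: $2,368,000 × 0.00314 = $7,435.52
Total = $6,985.6 + $19,678.08 + $7,435.52 = $34,099.2

$34,099.20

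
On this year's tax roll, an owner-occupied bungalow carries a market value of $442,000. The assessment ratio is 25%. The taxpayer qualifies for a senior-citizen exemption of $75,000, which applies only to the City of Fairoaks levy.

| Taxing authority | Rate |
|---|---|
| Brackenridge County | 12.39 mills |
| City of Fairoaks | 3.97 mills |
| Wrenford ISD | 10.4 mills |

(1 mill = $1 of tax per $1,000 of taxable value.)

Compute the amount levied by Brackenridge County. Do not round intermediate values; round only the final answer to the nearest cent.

Assessed value = $442,000 × 0.25 = $110,500
Brackenridge County taxable value = $110,500 (exemption does not apply)
Brackenridge County levy = $110,500 × 0.01239 = $1,369.095

$1,369.10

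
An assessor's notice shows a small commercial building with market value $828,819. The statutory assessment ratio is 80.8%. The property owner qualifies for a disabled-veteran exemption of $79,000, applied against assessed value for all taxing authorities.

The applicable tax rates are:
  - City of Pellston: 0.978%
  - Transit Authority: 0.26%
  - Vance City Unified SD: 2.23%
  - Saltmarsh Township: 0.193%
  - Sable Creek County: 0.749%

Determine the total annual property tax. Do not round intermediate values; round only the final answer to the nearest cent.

$26,049.24

Assessed value = $828,819 × 0.808 = $669,685.752
Taxable value = $669,685.752 − $79,000 = $590,685.752
City of Pellston: $590,685.752 × 0.00978 = $5,776.90665456
Transit Authority: $590,685.752 × 0.0026 = $1,535.7829552
Vance City Unified SD: $590,685.752 × 0.0223 = $13,172.2922696
Saltmarsh Township: $590,685.752 × 0.00193 = $1,140.02350136
Sable Creek County: $590,685.752 × 0.00749 = $4,424.23628248
Total = $5,776.90665456 + $1,535.7829552 + $13,172.2922696 + $1,140.02350136 + $4,424.23628248 = $26,049.2416632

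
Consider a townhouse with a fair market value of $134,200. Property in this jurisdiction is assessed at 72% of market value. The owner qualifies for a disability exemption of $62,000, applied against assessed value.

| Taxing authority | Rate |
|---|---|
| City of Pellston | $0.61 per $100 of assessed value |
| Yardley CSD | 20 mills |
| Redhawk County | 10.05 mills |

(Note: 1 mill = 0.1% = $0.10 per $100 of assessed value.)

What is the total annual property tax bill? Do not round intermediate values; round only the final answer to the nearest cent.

Assessed value = $134,200 × 0.72 = $96,624
Taxable value = $96,624 − $62,000 = $34,624
City of Pellston: $34,624 × 0.0061 = $211.2064
Yardley CSD: $34,624 × 0.02 = $692.48
Redhawk County: $34,624 × 0.01005 = $347.9712
Total = $1,251.6576

$1,251.66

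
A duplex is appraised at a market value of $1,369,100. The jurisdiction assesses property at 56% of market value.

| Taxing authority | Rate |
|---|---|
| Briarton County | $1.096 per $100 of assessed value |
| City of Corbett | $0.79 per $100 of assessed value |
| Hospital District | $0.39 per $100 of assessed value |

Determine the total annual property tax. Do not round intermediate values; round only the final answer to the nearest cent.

$17,450.00

Assessed value = $1,369,100 × 0.56 = $766,696
Briarton County: $766,696 × 0.01096 = $8,402.98816
City of Corbett: $766,696 × 0.0079 = $6,056.8984
Hospital District: $766,696 × 0.0039 = $2,990.1144
Total = $8,402.98816 + $6,056.8984 + $2,990.1144 = $17,450.00096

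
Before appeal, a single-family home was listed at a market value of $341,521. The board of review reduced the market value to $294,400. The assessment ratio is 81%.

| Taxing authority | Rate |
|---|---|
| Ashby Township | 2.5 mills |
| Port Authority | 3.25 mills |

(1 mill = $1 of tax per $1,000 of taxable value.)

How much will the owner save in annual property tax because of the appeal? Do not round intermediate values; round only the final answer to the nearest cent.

$219.47

Old assessed value = $341,521 × 0.81 = $276,632.01
New assessed value = $294,400 × 0.81 = $238,464
Combined rate = 0.0025 + 0.00325 = 0.00575
Old tax = $276,632.01 × 0.00575 = $1,590.6340575
New tax = $238,464 × 0.00575 = $1,371.168
Reduction = $1,590.6340575 − $1,371.168 = $219.4660575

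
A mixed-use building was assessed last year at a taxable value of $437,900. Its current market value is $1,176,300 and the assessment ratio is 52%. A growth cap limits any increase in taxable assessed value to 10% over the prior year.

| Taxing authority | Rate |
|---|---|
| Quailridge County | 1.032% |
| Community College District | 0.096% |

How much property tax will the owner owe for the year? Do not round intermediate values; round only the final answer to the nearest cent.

$5,433.46

Uncapped assessed value = $1,176,300 × 0.52 = $611,676
Cap limit = $437,900 × 1.1 = $481,690
Taxable assessed value = min($611,676, $481,690) = $481,690 (cap binds)
Quailridge County: $481,690 × 0.01032 = $4,971.0408
Community College District: $481,690 × 0.00096 = $462.4224
Total = $5,433.4632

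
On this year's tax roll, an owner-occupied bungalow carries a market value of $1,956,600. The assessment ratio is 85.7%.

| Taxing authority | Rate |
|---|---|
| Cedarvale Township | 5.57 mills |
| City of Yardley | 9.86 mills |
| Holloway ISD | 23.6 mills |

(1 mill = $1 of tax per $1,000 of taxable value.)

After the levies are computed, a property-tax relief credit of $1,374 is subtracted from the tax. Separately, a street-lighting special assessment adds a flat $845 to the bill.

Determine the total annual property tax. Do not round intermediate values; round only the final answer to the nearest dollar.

$64,917

Assessed value = $1,956,600 × 0.857 = $1,676,806.2
Cedarvale Township: $1,676,806.2 × 0.00557 = $9,339.810534
City of Yardley: $1,676,806.2 × 0.00986 = $16,533.309132
Holloway ISD: $1,676,806.2 × 0.0236 = $39,572.62632
Levies subtotal = $65,445.745986
After credit = $65,445.745986 − $1,374 = $64,071.745986
Total = $64,071.745986 + $845 = $64,916.745986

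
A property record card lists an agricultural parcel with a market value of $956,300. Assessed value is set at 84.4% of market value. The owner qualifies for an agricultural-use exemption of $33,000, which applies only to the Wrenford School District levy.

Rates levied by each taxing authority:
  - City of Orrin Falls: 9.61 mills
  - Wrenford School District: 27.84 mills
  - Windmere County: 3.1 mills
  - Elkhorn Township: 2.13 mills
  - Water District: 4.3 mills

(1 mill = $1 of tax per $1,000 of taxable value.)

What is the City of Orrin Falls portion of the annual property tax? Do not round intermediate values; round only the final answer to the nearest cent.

Assessed value = $956,300 × 0.844 = $807,117.2
City of Orrin Falls taxable value = $807,117.2 (exemption does not apply)
City of Orrin Falls levy = $807,117.2 × 0.00961 = $7,756.396292

$7,756.40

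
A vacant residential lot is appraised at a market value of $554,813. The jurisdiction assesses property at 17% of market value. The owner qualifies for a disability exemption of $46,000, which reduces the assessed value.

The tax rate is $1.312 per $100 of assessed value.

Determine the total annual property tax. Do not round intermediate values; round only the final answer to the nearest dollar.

Assessed value = $554,813 × 0.17 = $94,318.21
Taxable value = $94,318.21 − $46,000 = $48,318.21
Tax = $48,318.21 × 0.01312 = $633.9349152

$634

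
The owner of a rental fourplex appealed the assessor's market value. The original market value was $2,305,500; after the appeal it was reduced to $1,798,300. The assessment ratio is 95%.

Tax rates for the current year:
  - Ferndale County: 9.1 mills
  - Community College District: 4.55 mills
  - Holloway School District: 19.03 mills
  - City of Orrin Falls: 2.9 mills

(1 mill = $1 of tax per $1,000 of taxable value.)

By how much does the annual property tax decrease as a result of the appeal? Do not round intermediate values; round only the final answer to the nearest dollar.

Old assessed value = $2,305,500 × 0.95 = $2,190,225
New assessed value = $1,798,300 × 0.95 = $1,708,385
Combined rate = 0.0091 + 0.00455 + 0.01903 + 0.0029 = 0.03558
Old tax = $2,190,225 × 0.03558 = $77,928.2055
New tax = $1,708,385 × 0.03558 = $60,784.3383
Reduction = $77,928.2055 − $60,784.3383 = $17,143.8672

$17,144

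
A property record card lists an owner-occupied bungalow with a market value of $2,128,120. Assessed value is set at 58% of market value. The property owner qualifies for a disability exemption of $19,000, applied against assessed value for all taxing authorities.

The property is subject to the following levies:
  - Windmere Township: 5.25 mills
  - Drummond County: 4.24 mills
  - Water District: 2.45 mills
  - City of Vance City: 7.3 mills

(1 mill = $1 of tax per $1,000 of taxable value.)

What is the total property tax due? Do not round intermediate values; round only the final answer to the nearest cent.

Assessed value = $2,128,120 × 0.58 = $1,234,309.6
Taxable value = $1,234,309.6 − $19,000 = $1,215,309.6
Windmere Township: $1,215,309.6 × 0.00525 = $6,380.3754
Drummond County: $1,215,309.6 × 0.00424 = $5,152.912704
Water District: $1,215,309.6 × 0.00245 = $2,977.50852
City of Vance City: $1,215,309.6 × 0.0073 = $8,871.76008
Total = $6,380.3754 + $5,152.912704 + $2,977.50852 + $8,871.76008 = $23,382.556704

$23,382.56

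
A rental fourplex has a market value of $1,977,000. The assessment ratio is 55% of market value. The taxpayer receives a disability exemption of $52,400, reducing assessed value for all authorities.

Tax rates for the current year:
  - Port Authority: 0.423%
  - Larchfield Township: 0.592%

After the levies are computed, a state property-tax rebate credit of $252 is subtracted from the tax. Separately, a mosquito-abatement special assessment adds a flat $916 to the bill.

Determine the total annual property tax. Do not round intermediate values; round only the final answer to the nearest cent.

$11,168.74

Assessed value = $1,977,000 × 0.55 = $1,087,350
Taxable value = $1,087,350 − $52,400 = $1,034,950
Port Authority: $1,034,950 × 0.00423 = $4,377.8385
Larchfield Township: $1,034,950 × 0.00592 = $6,126.904
Levies subtotal = $10,504.7425
After credit = $10,504.7425 − $252 = $10,252.7425
Total = $10,252.7425 + $916 = $11,168.7425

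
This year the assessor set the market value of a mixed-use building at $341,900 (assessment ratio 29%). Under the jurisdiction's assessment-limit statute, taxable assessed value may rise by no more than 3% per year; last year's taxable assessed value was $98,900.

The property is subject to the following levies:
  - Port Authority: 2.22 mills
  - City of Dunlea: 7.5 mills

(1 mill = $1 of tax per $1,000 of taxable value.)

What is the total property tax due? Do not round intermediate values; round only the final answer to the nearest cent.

$963.75

Uncapped assessed value = $341,900 × 0.29 = $99,151
Cap limit = $98,900 × 1.03 = $101,867
Taxable assessed value = min($99,151, $101,867) = $99,151 (cap does not bind)
Port Authority: $99,151 × 0.00222 = $220.11522
City of Dunlea: $99,151 × 0.0075 = $743.6325
Total = $963.74772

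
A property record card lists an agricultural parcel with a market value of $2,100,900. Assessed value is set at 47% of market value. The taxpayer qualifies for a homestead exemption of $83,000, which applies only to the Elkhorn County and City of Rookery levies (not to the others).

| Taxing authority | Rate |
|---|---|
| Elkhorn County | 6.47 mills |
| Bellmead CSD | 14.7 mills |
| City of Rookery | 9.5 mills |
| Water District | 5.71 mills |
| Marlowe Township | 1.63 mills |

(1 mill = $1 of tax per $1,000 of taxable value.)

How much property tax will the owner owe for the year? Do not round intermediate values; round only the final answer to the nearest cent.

Assessed value = $2,100,900 × 0.47 = $987,423
Elkhorn County: ($987,423 − $83,000) × 0.00647 = $904,423 × 0.00647 = $5,851.61681
Bellmead CSD: $987,423 × 0.0147 = $14,515.1181
City of Rookery: ($987,423 − $83,000) × 0.0095 = $904,423 × 0.0095 = $8,592.0185
Water District: $987,423 × 0.00571 = $5,638.18533
Marlowe Township: $987,423 × 0.00163 = $1,609.49949
Total = $36,206.43823

$36,206.44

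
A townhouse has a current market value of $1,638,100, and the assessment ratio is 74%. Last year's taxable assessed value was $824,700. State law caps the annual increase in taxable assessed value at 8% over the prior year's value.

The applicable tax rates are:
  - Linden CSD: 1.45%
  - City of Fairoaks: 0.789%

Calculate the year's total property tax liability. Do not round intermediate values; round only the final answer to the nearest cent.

$19,942.24

Uncapped assessed value = $1,638,100 × 0.74 = $1,212,194
Cap limit = $824,700 × 1.08 = $890,676
Taxable assessed value = min($1,212,194, $890,676) = $890,676 (cap binds)
Linden CSD: $890,676 × 0.0145 = $12,914.802
City of Fairoaks: $890,676 × 0.00789 = $7,027.43364
Total = $19,942.23564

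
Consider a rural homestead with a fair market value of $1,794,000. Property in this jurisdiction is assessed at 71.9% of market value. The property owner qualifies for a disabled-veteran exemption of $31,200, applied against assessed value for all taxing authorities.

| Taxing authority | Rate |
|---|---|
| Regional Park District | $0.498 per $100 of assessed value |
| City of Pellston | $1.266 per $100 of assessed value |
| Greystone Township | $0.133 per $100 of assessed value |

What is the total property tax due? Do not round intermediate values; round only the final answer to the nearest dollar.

$23,877

Assessed value = $1,794,000 × 0.719 = $1,289,886
Taxable value = $1,289,886 − $31,200 = $1,258,686
Regional Park District: $1,258,686 × 0.00498 = $6,268.25628
City of Pellston: $1,258,686 × 0.01266 = $15,934.96476
Greystone Township: $1,258,686 × 0.00133 = $1,674.05238
Total = $6,268.25628 + $15,934.96476 + $1,674.05238 = $23,877.27342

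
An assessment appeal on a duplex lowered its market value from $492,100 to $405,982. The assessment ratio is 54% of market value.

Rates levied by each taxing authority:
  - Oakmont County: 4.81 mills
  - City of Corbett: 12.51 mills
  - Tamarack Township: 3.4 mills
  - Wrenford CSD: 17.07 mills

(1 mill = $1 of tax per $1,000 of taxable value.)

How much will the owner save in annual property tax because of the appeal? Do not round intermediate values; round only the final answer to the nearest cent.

Old assessed value = $492,100 × 0.54 = $265,734
New assessed value = $405,982 × 0.54 = $219,230.28
Combined rate = 0.00481 + 0.01251 + 0.0034 + 0.01707 = 0.03779
Old tax = $265,734 × 0.03779 = $10,042.08786
New tax = $219,230.28 × 0.03779 = $8,284.7122812
Reduction = $10,042.08786 − $8,284.7122812 = $1,757.3755788

$1,757.38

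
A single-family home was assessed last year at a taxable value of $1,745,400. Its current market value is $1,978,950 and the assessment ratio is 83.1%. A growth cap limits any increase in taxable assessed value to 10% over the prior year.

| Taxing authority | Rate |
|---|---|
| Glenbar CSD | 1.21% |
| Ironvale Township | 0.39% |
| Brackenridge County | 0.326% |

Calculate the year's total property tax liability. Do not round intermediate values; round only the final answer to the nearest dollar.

$31,673

Uncapped assessed value = $1,978,950 × 0.831 = $1,644,507.45
Cap limit = $1,745,400 × 1.1 = $1,919,940
Taxable assessed value = min($1,644,507.45, $1,919,940) = $1,644,507.45 (cap does not bind)
Glenbar CSD: $1,644,507.45 × 0.0121 = $19,898.540145
Ironvale Township: $1,644,507.45 × 0.0039 = $6,413.579055
Brackenridge County: $1,644,507.45 × 0.00326 = $5,361.094287
Total = $31,673.213487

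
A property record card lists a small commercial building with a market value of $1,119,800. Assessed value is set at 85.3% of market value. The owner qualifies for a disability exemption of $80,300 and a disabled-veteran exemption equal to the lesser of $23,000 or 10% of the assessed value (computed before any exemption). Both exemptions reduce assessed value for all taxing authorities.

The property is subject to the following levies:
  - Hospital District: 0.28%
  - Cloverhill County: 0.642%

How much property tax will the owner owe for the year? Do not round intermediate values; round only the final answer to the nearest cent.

Assessed value = $1,119,800 × 0.853 = $955,189.4
Disabled-veteran exemption = min($23,000, 10% × $955,189.4) = min($23,000, $95,518.94) = $23,000 (dollar cap binds)
Taxable value = $955,189.4 − $80,300 − $23,000 = $851,889.4
Hospital District: $851,889.4 × 0.0028 = $2,385.29032
Cloverhill County: $851,889.4 × 0.00642 = $5,469.129948
Total = $7,854.420268

$7,854.42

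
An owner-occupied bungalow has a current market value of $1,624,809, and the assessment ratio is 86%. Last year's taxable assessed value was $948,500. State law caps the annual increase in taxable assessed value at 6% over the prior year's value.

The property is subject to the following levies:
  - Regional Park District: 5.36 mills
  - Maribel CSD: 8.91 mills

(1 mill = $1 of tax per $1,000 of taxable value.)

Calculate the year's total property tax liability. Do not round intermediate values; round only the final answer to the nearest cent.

$14,347.20

Uncapped assessed value = $1,624,809 × 0.86 = $1,397,335.74
Cap limit = $948,500 × 1.06 = $1,005,410
Taxable assessed value = min($1,397,335.74, $1,005,410) = $1,005,410 (cap binds)
Regional Park District: $1,005,410 × 0.00536 = $5,388.9976
Maribel CSD: $1,005,410 × 0.00891 = $8,958.2031
Total = $14,347.2007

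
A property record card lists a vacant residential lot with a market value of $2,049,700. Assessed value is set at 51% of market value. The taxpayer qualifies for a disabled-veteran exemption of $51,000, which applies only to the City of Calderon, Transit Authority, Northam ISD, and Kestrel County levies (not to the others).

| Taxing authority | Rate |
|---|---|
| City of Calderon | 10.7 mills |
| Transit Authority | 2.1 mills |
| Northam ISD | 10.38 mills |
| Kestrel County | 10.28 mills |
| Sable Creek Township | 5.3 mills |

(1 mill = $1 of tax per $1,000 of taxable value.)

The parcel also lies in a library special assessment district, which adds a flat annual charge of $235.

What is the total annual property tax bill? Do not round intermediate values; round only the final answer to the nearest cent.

Assessed value = $2,049,700 × 0.51 = $1,045,347
City of Calderon: ($1,045,347 − $51,000) × 0.0107 = $994,347 × 0.0107 = $10,639.5129
Transit Authority: ($1,045,347 − $51,000) × 0.0021 = $994,347 × 0.0021 = $2,088.1287
Northam ISD: ($1,045,347 − $51,000) × 0.01038 = $994,347 × 0.01038 = $10,321.32186
Kestrel County: ($1,045,347 − $51,000) × 0.01028 = $994,347 × 0.01028 = $10,221.88716
Sable Creek Township: $1,045,347 × 0.0053 = $5,540.3391
Levies subtotal = $38,811.18972
Total = $38,811.18972 + $235 = $39,046.18972

$39,046.19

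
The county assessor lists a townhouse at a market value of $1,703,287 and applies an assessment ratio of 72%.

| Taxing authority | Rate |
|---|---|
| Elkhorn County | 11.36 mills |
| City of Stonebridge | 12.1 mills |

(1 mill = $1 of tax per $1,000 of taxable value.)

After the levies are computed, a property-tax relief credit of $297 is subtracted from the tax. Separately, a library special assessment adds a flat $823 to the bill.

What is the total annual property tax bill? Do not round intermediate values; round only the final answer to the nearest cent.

$29,296.56

Assessed value = $1,703,287 × 0.72 = $1,226,366.64
Elkhorn County: $1,226,366.64 × 0.01136 = $13,931.5250304
City of Stonebridge: $1,226,366.64 × 0.0121 = $14,839.036344
Levies subtotal = $28,770.5613744
After credit = $28,770.5613744 − $297 = $28,473.5613744
Total = $28,473.5613744 + $823 = $29,296.5613744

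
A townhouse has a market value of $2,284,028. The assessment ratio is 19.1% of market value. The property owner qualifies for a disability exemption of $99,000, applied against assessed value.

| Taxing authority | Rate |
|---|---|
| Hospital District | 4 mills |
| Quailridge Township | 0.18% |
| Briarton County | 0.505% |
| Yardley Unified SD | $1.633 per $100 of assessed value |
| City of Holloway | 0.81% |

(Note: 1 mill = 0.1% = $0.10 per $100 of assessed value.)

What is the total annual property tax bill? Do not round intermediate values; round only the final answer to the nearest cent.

$11,898.16

Assessed value = $2,284,028 × 0.191 = $436,249.348
Taxable value = $436,249.348 − $99,000 = $337,249.348
Hospital District: $337,249.348 × 0.004 = $1,348.997392
Quailridge Township: $337,249.348 × 0.0018 = $607.0488264
Briarton County: $337,249.348 × 0.00505 = $1,703.1092074
Yardley Unified SD: $337,249.348 × 0.01633 = $5,507.28185284
City of Holloway: $337,249.348 × 0.0081 = $2,731.7197188
Total = $11,898.15699744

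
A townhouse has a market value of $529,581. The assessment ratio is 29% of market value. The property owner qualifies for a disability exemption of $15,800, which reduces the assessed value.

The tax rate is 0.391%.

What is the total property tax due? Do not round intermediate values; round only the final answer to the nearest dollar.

$539

Assessed value = $529,581 × 0.29 = $153,578.49
Taxable value = $153,578.49 − $15,800 = $137,778.49
Tax = $137,778.49 × 0.00391 = $538.7138959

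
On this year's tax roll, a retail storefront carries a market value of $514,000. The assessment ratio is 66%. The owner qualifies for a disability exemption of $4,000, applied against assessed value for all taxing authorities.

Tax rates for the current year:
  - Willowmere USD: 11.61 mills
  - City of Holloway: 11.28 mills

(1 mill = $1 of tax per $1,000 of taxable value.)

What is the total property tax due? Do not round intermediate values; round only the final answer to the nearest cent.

$7,673.64

Assessed value = $514,000 × 0.66 = $339,240
Taxable value = $339,240 − $4,000 = $335,240
Willowmere USD: $335,240 × 0.01161 = $3,892.1364
City of Holloway: $335,240 × 0.01128 = $3,781.5072
Total = $3,892.1364 + $3,781.5072 = $7,673.6436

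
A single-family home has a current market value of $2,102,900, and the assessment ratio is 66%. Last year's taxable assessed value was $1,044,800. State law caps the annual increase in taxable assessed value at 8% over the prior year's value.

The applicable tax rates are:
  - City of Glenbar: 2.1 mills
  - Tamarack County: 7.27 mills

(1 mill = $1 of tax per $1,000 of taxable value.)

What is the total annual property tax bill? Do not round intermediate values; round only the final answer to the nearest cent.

Uncapped assessed value = $2,102,900 × 0.66 = $1,387,914
Cap limit = $1,044,800 × 1.08 = $1,128,384
Taxable assessed value = min($1,387,914, $1,128,384) = $1,128,384 (cap binds)
City of Glenbar: $1,128,384 × 0.0021 = $2,369.6064
Tamarack County: $1,128,384 × 0.00727 = $8,203.35168
Total = $10,572.95808

$10,572.96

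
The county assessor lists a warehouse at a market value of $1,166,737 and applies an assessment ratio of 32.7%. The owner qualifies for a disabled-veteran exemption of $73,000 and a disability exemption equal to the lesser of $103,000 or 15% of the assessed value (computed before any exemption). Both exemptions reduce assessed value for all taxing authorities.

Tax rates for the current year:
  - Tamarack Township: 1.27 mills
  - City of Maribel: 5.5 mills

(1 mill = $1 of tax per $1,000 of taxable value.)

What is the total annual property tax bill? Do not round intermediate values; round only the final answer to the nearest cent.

$1,701.26

Assessed value = $1,166,737 × 0.327 = $381,522.999
Disability exemption = min($103,000, 15% × $381,522.999) = min($103,000, $57,228.44985) = $57,228.44985 (percentage binds)
Taxable value = $381,522.999 − $73,000 − $57,228.44985 = $251,294.54915
Tamarack Township: $251,294.54915 × 0.00127 = $319.1440774205
City of Maribel: $251,294.54915 × 0.0055 = $1,382.120020325
Total = $1,701.2640977455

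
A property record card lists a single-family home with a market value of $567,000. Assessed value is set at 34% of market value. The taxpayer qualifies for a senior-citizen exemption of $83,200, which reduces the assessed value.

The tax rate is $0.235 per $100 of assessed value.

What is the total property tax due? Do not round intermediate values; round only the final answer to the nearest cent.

Assessed value = $567,000 × 0.34 = $192,780
Taxable value = $192,780 − $83,200 = $109,580
Tax = $109,580 × 0.00235 = $257.513

$257.51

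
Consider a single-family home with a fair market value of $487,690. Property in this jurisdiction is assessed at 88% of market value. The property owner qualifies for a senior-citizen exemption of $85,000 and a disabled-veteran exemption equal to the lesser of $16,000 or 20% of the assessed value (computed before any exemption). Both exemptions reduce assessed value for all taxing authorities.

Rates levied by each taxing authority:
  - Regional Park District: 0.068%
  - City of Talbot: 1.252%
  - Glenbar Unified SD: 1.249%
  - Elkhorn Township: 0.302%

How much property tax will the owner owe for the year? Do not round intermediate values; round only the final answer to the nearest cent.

$9,421.68

Assessed value = $487,690 × 0.88 = $429,167.2
Disabled-veteran exemption = min($16,000, 20% × $429,167.2) = min($16,000, $85,833.44) = $16,000 (dollar cap binds)
Taxable value = $429,167.2 − $85,000 − $16,000 = $328,167.2
Regional Park District: $328,167.2 × 0.00068 = $223.153696
City of Talbot: $328,167.2 × 0.01252 = $4,108.653344
Glenbar Unified SD: $328,167.2 × 0.01249 = $4,098.808328
Elkhorn Township: $328,167.2 × 0.00302 = $991.064944
Total = $9,421.680312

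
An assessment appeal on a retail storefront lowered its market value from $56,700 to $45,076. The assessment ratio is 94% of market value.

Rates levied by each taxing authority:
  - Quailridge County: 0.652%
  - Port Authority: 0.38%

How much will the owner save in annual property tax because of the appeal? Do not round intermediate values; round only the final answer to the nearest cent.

$112.76

Old assessed value = $56,700 × 0.94 = $53,298
New assessed value = $45,076 × 0.94 = $42,371.44
Combined rate = 0.00652 + 0.0038 = 0.01032
Old tax = $53,298 × 0.01032 = $550.03536
New tax = $42,371.44 × 0.01032 = $437.2732608
Reduction = $550.03536 − $437.2732608 = $112.7620992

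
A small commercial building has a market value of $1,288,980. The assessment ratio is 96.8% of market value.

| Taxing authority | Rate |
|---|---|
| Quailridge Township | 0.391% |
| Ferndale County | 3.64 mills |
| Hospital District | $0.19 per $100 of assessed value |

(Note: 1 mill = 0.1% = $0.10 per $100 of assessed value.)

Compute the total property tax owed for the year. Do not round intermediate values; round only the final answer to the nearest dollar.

Assessed value = $1,288,980 × 0.968 = $1,247,732.64
Quailridge Township: $1,247,732.64 × 0.00391 = $4,878.6346224
Ferndale County: $1,247,732.64 × 0.00364 = $4,541.7468096
Hospital District: $1,247,732.64 × 0.0019 = $2,370.692016
Total = $11,791.073448

$11,791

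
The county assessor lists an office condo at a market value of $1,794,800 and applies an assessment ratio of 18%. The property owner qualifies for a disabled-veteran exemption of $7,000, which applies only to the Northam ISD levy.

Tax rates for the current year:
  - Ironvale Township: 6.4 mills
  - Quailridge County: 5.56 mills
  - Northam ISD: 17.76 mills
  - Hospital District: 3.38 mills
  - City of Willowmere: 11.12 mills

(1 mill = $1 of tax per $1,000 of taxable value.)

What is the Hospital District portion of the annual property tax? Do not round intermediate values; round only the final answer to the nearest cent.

Assessed value = $1,794,800 × 0.18 = $323,064
Hospital District taxable value = $323,064 (exemption does not apply)
Hospital District levy = $323,064 × 0.00338 = $1,091.95632

$1,091.96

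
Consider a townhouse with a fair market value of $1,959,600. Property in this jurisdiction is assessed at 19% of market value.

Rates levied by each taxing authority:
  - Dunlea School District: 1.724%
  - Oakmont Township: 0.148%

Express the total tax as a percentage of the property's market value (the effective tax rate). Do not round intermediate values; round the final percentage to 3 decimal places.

Assessed value = $1,959,600 × 0.19 = $372,324
Dunlea School District: $372,324 × 0.01724 = $6,418.86576
Oakmont Township: $372,324 × 0.00148 = $551.03952
Total tax = $6,969.90528
Effective rate = $6,969.90528 ÷ $1,959,600 = 0.356% of market value

0.356%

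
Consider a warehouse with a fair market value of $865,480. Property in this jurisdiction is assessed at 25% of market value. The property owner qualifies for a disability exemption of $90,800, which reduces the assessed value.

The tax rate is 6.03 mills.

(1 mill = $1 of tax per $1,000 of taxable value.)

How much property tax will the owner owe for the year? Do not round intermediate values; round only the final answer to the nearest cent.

$757.19

Assessed value = $865,480 × 0.25 = $216,370
Taxable value = $216,370 − $90,800 = $125,570
Tax = $125,570 × 0.00603 = $757.1871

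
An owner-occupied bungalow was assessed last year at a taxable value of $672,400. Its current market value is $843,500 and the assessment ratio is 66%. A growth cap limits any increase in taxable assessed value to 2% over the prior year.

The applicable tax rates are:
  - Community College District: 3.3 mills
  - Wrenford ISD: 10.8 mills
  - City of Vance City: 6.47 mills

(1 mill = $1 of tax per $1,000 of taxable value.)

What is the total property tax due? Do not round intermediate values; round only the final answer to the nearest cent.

$11,451.52

Uncapped assessed value = $843,500 × 0.66 = $556,710
Cap limit = $672,400 × 1.02 = $685,848
Taxable assessed value = min($556,710, $685,848) = $556,710 (cap does not bind)
Community College District: $556,710 × 0.0033 = $1,837.143
Wrenford ISD: $556,710 × 0.0108 = $6,012.468
City of Vance City: $556,710 × 0.00647 = $3,601.9137
Total = $11,451.5247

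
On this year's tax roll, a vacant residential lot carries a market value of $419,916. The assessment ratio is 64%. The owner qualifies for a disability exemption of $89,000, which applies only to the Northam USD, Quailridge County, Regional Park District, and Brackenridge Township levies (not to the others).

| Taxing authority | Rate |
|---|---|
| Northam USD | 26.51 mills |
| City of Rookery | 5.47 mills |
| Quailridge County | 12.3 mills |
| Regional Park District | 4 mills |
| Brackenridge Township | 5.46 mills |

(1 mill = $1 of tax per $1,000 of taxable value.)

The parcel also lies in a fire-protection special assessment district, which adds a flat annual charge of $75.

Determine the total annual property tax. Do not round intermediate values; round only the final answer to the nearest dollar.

Assessed value = $419,916 × 0.64 = $268,746.24
Northam USD: ($268,746.24 − $89,000) × 0.02651 = $179,746.24 × 0.02651 = $4,765.0728224
City of Rookery: $268,746.24 × 0.00547 = $1,470.0419328
Quailridge County: ($268,746.24 − $89,000) × 0.0123 = $179,746.24 × 0.0123 = $2,210.878752
Regional Park District: ($268,746.24 − $89,000) × 0.004 = $179,746.24 × 0.004 = $718.98496
Brackenridge Township: ($268,746.24 − $89,000) × 0.00546 = $179,746.24 × 0.00546 = $981.4144704
Levies subtotal = $10,146.3929376
Total = $10,146.3929376 + $75 = $10,221.3929376

$10,221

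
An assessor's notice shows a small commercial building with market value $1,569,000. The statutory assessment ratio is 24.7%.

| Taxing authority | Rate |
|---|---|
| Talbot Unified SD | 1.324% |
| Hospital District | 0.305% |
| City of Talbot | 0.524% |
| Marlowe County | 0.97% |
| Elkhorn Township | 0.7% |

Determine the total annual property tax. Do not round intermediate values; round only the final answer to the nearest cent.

$14,815.77

Assessed value = $1,569,000 × 0.247 = $387,543
Talbot Unified SD: $387,543 × 0.01324 = $5,131.06932
Hospital District: $387,543 × 0.00305 = $1,182.00615
City of Talbot: $387,543 × 0.00524 = $2,030.72532
Marlowe County: $387,543 × 0.0097 = $3,759.1671
Elkhorn Township: $387,543 × 0.007 = $2,712.801
Total = $5,131.06932 + $1,182.00615 + $2,030.72532 + $3,759.1671 + $2,712.801 = $14,815.76889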